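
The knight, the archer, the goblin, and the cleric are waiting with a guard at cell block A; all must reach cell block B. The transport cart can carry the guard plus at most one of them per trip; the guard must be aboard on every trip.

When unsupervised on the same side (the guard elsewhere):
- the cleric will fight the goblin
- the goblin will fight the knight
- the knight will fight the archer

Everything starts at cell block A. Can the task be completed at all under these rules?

Whatever the first load, the items left behind include a forbidden pair without the guard. No opening move is safe, so no plan exists.

No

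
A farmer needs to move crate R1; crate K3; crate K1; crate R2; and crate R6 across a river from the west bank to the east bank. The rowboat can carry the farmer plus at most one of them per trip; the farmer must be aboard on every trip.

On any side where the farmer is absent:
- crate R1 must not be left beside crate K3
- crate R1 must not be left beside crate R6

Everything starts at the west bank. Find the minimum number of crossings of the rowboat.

Counting alone: the farmer can take at most 1 across per trip to the east bank, so moving all 5 needs at least 5 loaded trips out, with a return between consecutive ones — at least 9 crossings.
The safety rule pushes this higher. Following every safe sequence of crossings, the most of the 5 that can be at the east bank as the rowboat arrives there on crossing 9 is 4 — never all 5.
So no plan with fewer than 11 crossings exists, and this one achieves 11:
1. Farmer goes to the east bank with crate R1.
2. Farmer goes back to the west bank alone.
3. Farmer goes to the east bank with crate K3.
4. Farmer goes back to the west bank with crate R1.
5. Farmer goes to the east bank with crate R6.
6. Farmer goes back to the west bank alone.
7. Farmer goes to the east bank with crate K1.
8. Farmer goes back to the west bank alone.
9. Farmer goes to the east bank with crate R2.
10. Farmer goes back to the west bank alone.
11. Farmer goes to the east bank with crate R1.

11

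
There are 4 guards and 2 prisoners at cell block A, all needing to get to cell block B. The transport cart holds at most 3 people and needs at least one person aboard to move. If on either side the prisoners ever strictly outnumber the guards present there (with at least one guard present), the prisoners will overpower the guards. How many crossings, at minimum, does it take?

Counting alone: each trip to cell block B takes at most 3 across and each return brings at least 1 back, so after t trips out (and t−1 returns) at most 3t − (t−1) of the 6 are across; that first reaches 6 at t = 3, so at least 5 crossings are needed.
The plan below uses exactly 5 crossings, so it is optimal:
1. 2 prisoners → cell block B.  (cell block A: 4G 0P; cell block B: 0G 2P)
2. 1 prisoner ← cell block A.  (cell block A: 4G 1P; cell block B: 0G 1P)
3. 2 guards and 1 prisoner → cell block B.  (cell block A: 2G 0P; cell block B: 2G 2P)
4. 1 prisoner ← cell block A.  (cell block A: 2G 1P; cell block B: 2G 1P)
5. 2 guards and 1 prisoner → cell block B.  (cell block A: 0G 0P; cell block B: 4G 2P)

5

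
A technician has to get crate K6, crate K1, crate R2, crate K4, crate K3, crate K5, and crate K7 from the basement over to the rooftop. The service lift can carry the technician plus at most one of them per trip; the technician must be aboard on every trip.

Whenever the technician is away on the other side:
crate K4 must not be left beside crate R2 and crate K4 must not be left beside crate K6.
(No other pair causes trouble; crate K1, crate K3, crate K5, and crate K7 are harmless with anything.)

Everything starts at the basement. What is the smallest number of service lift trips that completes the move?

Counting alone: the technician can take at most 1 across per trip to the rooftop, so moving all 7 needs at least 7 loaded trips out, with a return between consecutive ones — at least 13 crossings.
The safety rule pushes this higher. Following every safe sequence of crossings, the most of the 7 that can be at the rooftop as the service lift arrives there on crossing 13 is 6 — never all 7.
So no plan with fewer than 15 crossings exists, and this one achieves 15:
1. Technician goes to the rooftop with crate K4.  [the basement: crate K1, crate K3, crate K5, crate K6, crate K7, crate R2 | the rooftop: crate K4]
2. Technician goes back to the basement alone.  [the basement: crate K1, crate K3, crate K5, crate K6, crate K7, crate R2 | the rooftop: crate K4]
3. Technician goes to the rooftop with crate K6.  [the basement: crate K1, crate K3, crate K5, crate K7, crate R2 | the rooftop: crate K4, crate K6]
4. Technician goes back to the basement with crate K4.  [the basement: crate K1, crate K3, crate K4, crate K5, crate K7, crate R2 | the rooftop: crate K6]
5. Technician goes to the rooftop with crate R2.  [the basement: crate K1, crate K3, crate K4, crate K5, crate K7 | the rooftop: crate K6, crate R2]
6. Technician goes back to the basement alone.  [the basement: crate K1, crate K3, crate K4, crate K5, crate K7 | the rooftop: crate K6, crate R2]
7. Technician goes to the rooftop with crate K1.  [the basement: crate K3, crate K4, crate K5, crate K7 | the rooftop: crate K1, crate K6, crate R2]
8. Technician goes back to the basement alone.  [the basement: crate K3, crate K4, crate K5, crate K7 | the rooftop: crate K1, crate K6, crate R2]
9. Technician goes to the rooftop with crate K3.  [the basement: crate K4, crate K5, crate K7 | the rooftop: crate K1, crate K3, crate K6, crate R2]
10. Technician goes back to the basement alone.  [the basement: crate K4, crate K5, crate K7 | the rooftop: crate K1, crate K3, crate K6, crate R2]
11. Technician goes to the rooftop with crate K5.  [the basement: crate K4, crate K7 | the rooftop: crate K1, crate K3, crate K5, crate K6, crate R2]
12. Technician goes back to the basement alone.  [the basement: crate K4, crate K7 | the rooftop: crate K1, crate K3, crate K5, crate K6, crate R2]
13. Technician goes to the rooftop with crate K7.  [the basement: crate K4 | the rooftop: crate K1, crate K3, crate K5, crate K6, crate K7, crate R2]
14. Technician goes back to the basement alone.  [the basement: crate K4 | the rooftop: crate K1, crate K3, crate K5, crate K6, crate K7, crate R2]
15. Technician goes to the rooftop with crate K4.  [the basement: — | the rooftop: crate K1, crate K3, crate K4, crate K5, crate K6, crate K7, crate R2]

15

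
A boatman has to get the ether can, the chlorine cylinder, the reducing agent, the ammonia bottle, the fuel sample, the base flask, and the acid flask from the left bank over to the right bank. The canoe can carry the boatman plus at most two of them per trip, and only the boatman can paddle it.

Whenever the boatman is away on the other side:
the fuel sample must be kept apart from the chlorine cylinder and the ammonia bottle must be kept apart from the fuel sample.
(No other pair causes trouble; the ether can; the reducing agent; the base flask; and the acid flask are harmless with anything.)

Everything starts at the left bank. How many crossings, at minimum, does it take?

Counting alone: the boatman can take at most 2 across per trip to the right bank, so moving all 7 needs at least 4 loaded trips out, with a return between consecutive ones — at least 7 crossings.
The plan below uses exactly 7 crossings, so it is optimal:
1. Boatman goes to the right bank with the fuel sample.
2. Boatman goes back to the left bank alone.
3. Boatman goes to the right bank with the ether can and the reducing agent.
4. Boatman goes back to the left bank alone.
5. Boatman goes to the right bank with the acid flask and the base flask.
6. Boatman goes back to the left bank alone.
7. Boatman goes to the right bank with the ammonia bottle and the chlorine cylinder.

7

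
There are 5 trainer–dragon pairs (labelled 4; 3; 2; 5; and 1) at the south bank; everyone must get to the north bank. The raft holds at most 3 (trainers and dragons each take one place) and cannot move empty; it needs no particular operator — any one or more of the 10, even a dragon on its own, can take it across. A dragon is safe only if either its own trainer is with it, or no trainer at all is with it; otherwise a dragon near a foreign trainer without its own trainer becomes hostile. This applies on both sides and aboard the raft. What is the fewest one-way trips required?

11

Counting alone: each trip to the north bank takes at most 3 across and each return brings at least 1 back, so after t trips out (and t−1 returns) at most 3t − (t−1) of the 10 are across; that first reaches 10 at t = 5, so at least 9 crossings are needed.
The safety rule pushes this higher. Following every safe sequence of crossings, the most of the 10 that can be at the north bank as the raft arrives there on crossing 9 is 9 — never all 10.
So no plan with fewer than 11 crossings exists, and this one achieves 11:
1. dragon 4 and trainer 4 cross → the north bank.
2. trainer 4 crosses ← the south bank.
3. dragon 2, dragon 3, and dragon 5 cross → the north bank.
4. dragon 4 crosses ← the south bank.
5. trainer 2, trainer 3, and trainer 5 cross → the north bank.
6. dragon 3 and trainer 3 cross ← the south bank.
7. trainer 1, trainer 3, and trainer 4 cross → the north bank.
8. dragon 2 crosses ← the south bank.
9. dragon 3 and dragon 4 cross → the north bank.
10. dragon 4 crosses ← the south bank.
11. dragon 1, dragon 2, and dragon 4 cross → the north bank.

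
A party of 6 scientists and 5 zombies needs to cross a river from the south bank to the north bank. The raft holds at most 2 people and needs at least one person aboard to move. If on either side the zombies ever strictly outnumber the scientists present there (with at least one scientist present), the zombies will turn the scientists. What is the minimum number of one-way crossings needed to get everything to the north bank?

Counting alone: each trip to the north bank takes at most 2 across and each return brings at least 1 back, so after t trips out (and t−1 returns) at most 2t − (t−1) of the 11 are across; that first reaches 11 at t = 10, so at least 19 crossings are needed.
The plan below uses exactly 19 crossings, so it is optimal:
1. 2 zombies → the north bank.  (the south bank: 6S 3Z; the north bank: 0S 2Z)
2. 1 zombie ← the south bank.  (the south bank: 6S 4Z; the north bank: 0S 1Z)
3. 2 zombies → the north bank.  (the south bank: 6S 2Z; the north bank: 0S 3Z)
4. 1 zombie ← the south bank.  (the south bank: 6S 3Z; the north bank: 0S 2Z)
5. 2 scientists → the north bank.  (the south bank: 4S 3Z; the north bank: 2S 2Z)
6. 1 zombie ← the south bank.  (the south bank: 4S 4Z; the north bank: 2S 1Z)
7. 1 scientist and 1 zombie → the north bank.  (the south bank: 3S 3Z; the north bank: 3S 2Z)
8. 1 scientist ← the south bank.  (the south bank: 4S 3Z; the north bank: 2S 2Z)
9. 1 scientist and 1 zombie → the north bank.  (the south bank: 3S 2Z; the north bank: 3S 3Z)
10. 1 zombie ← the south bank.  (the south bank: 3S 3Z; the north bank: 3S 2Z)
11. 1 scientist and 1 zombie → the north bank.  (the south bank: 2S 2Z; the north bank: 4S 3Z)
12. 1 scientist ← the south bank.  (the south bank: 3S 2Z; the north bank: 3S 3Z)
13. 1 scientist and 1 zombie → the north bank.  (the south bank: 2S 1Z; the north bank: 4S 4Z)
14. 1 zombie ← the south bank.  (the south bank: 2S 2Z; the north bank: 4S 3Z)
15. 1 scientist and 1 zombie → the north bank.  (the south bank: 1S 1Z; the north bank: 5S 4Z)
16. 1 scientist ← the south bank.  (the south bank: 2S 1Z; the north bank: 4S 4Z)
17. 1 scientist and 1 zombie → the north bank.  (the south bank: 1S 0Z; the north bank: 5S 5Z)
18. 1 zombie ← the south bank.  (the south bank: 1S 1Z; the north bank: 5S 4Z)
19. 1 scientist and 1 zombie → the north bank.  (the south bank: 0S 0Z; the north bank: 6S 5Z)

19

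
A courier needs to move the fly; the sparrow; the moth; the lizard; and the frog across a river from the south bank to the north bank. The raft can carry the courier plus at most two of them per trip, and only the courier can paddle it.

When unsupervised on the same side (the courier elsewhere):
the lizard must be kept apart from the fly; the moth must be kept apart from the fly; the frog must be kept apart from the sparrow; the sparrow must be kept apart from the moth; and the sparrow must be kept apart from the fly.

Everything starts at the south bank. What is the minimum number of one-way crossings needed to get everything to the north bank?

7

Counting alone: the courier can take at most 2 across per trip to the north bank, so moving all 5 needs at least 3 loaded trips out, with a return between consecutive ones — at least 5 crossings.
The safety rule pushes this higher. Following every safe sequence of crossings, the most of the 5 that can be at the north bank as the raft arrives there on crossing 5 is 4 — never all 5.
So no plan with fewer than 7 crossings exists, and this one achieves 7:
1. Courier goes to the north bank with the fly and the sparrow.  [the south bank: the frog, the lizard, the moth | the north bank: the fly, the sparrow]
2. Courier goes back to the south bank with the fly.  [the south bank: the fly, the frog, the lizard, the moth | the north bank: the sparrow]
3. Courier goes to the north bank with the fly and the lizard.  [the south bank: the frog, the moth | the north bank: the fly, the lizard, the sparrow]
4. Courier goes back to the south bank with the fly.  [the south bank: the fly, the frog, the moth | the north bank: the lizard, the sparrow]
5. Courier goes to the north bank with the frog and the moth.  [the south bank: the fly | the north bank: the frog, the lizard, the moth, the sparrow]
6. Courier goes back to the south bank with the sparrow.  [the south bank: the fly, the sparrow | the north bank: the frog, the lizard, the moth]
7. Courier goes to the north bank with the fly and the sparrow.  [the south bank: — | the north bank: the fly, the frog, the lizard, the moth, the sparrow]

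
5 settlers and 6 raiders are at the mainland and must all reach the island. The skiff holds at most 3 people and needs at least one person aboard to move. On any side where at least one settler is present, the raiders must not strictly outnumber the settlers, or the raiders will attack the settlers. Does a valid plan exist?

No

The raiders already outnumber the settlers at the mainland before anyone moves, so the starting position itself is disallowed.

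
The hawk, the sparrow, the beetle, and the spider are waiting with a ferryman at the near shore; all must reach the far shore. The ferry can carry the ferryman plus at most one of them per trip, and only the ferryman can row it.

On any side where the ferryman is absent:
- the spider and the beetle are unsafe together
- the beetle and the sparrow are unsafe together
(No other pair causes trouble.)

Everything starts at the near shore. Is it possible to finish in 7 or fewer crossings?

No

Counting alone: the ferryman can take at most 1 across per trip to the far shore, so moving all 4 needs at least 4 loaded trips out, with a return between consecutive ones — at least 7 crossings.
The safety rule pushes this higher. Following every safe sequence of crossings, the most of the 4 that can be at the far shore as the ferry arrives there on crossing 7 is 3 — never all 4.
So the move cannot be finished within 7 crossings. (The shortest complete plan takes 9:)
1. Ferryman goes to the far shore with the beetle.
2. Ferryman goes back to the near shore alone.
3. Ferryman goes to the far shore with the hawk.
4. Ferryman goes back to the near shore alone.
5. Ferryman goes to the far shore with the sparrow.
6. Ferryman goes back to the near shore with the beetle.
7. Ferryman goes to the far shore with the spider.
8. Ferryman goes back to the near shore alone.
9. Ferryman goes to the far shore with the beetle.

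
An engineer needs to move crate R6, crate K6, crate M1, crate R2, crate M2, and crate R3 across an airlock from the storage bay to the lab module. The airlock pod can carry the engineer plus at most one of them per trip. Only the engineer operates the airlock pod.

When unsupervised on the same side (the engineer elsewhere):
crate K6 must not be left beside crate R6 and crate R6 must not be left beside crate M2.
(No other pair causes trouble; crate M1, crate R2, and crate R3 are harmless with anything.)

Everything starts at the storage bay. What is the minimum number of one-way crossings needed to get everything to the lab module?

Counting alone: the engineer can take at most 1 across per trip to the lab module, so moving all 6 needs at least 6 loaded trips out, with a return between consecutive ones — at least 11 crossings.
The safety rule pushes this higher. Following every safe sequence of crossings, the most of the 6 that can be at the lab module as the airlock pod arrives there on crossing 11 is 5 — never all 6.
So no plan with fewer than 13 crossings exists, and this one achieves 13:
1. Engineer goes to the lab module with crate R6.  [the storage bay: crate K6, crate M1, crate M2, crate R2, crate R3 | the lab module: crate R6]
2. Engineer goes back to the storage bay alone.  [the storage bay: crate K6, crate M1, crate M2, crate R2, crate R3 | the lab module: crate R6]
3. Engineer goes to the lab module with crate K6.  [the storage bay: crate M1, crate M2, crate R2, crate R3 | the lab module: crate K6, crate R6]
4. Engineer goes back to the storage bay with crate R6.  [the storage bay: crate M1, crate M2, crate R2, crate R3, crate R6 | the lab module: crate K6]
5. Engineer goes to the lab module with crate M2.  [the storage bay: crate M1, crate R2, crate R3, crate R6 | the lab module: crate K6, crate M2]
6. Engineer goes back to the storage bay alone.  [the storage bay: crate M1, crate R2, crate R3, crate R6 | the lab module: crate K6, crate M2]
7. Engineer goes to the lab module with crate M1.  [the storage bay: crate R2, crate R3, crate R6 | the lab module: crate K6, crate M1, crate M2]
8. Engineer goes back to the storage bay alone.  [the storage bay: crate R2, crate R3, crate R6 | the lab module: crate K6, crate M1, crate M2]
9. Engineer goes to the lab module with crate R2.  [the storage bay: crate R3, crate R6 | the lab module: crate K6, crate M1, crate M2, crate R2]
10. Engineer goes back to the storage bay alone.  [the storage bay: crate R3, crate R6 | the lab module: crate K6, crate M1, crate M2, crate R2]
11. Engineer goes to the lab module with crate R3.  [the storage bay: crate R6 | the lab module: crate K6, crate M1, crate M2, crate R2, crate R3]
12. Engineer goes back to the storage bay alone.  [the storage bay: crate R6 | the lab module: crate K6, crate M1, crate M2, crate R2, crate R3]
13. Engineer goes to the lab module with crate R6.  [the storage bay: — | the lab module: crate K6, crate M1, crate M2, crate R2, crate R3, crate R6]

13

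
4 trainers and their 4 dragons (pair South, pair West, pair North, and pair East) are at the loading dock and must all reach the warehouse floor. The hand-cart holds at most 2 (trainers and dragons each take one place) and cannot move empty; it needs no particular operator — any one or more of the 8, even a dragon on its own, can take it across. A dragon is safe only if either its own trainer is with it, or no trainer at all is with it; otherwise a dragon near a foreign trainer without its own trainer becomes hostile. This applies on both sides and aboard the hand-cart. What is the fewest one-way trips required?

impossible

Following every safe sequence of crossings from the start, the most of the 8 that can be at the warehouse floor as the hand-cart arrives there on crossings 1, 3, 5 is 2, 3, 4 respectively; the best ever achieved is 4 of 8.
From crossing 7 on, no configuration arises that was not already reachable earlier: only 44 distinct safe configurations (who is on which side, and where the hand-cart is) can ever be reached, none of them has everyone across, and every continuation just revisits them. So no valid plan exists.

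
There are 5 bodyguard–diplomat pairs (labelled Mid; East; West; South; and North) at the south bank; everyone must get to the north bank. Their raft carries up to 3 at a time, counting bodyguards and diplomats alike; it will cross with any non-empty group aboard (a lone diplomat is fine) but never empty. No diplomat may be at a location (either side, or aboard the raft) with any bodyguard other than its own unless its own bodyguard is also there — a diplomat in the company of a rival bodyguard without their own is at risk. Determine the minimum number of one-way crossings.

11

Counting alone: each trip to the north bank takes at most 3 across and each return brings at least 1 back, so after t trips out (and t−1 returns) at most 3t − (t−1) of the 10 are across; that first reaches 10 at t = 5, so at least 9 crossings are needed.
The safety rule pushes this higher. Following every safe sequence of crossings, the most of the 10 that can be at the north bank as the raft arrives there on crossing 9 is 9 — never all 10.
So no plan with fewer than 11 crossings exists, and this one achieves 11:
1. bodyguard Mid and diplomat Mid cross → the north bank.
2. bodyguard Mid crosses ← the south bank.
3. diplomat East, diplomat South, and diplomat West cross → the north bank.
4. diplomat Mid crosses ← the south bank.
5. bodyguard East, bodyguard South, and bodyguard West cross → the north bank.
6. bodyguard East and diplomat East cross ← the south bank.
7. bodyguard East, bodyguard Mid, and bodyguard North cross → the north bank.
8. diplomat West crosses ← the south bank.
9. diplomat East and diplomat Mid cross → the north bank.
10. diplomat Mid crosses ← the south bank.
11. diplomat Mid, diplomat North, and diplomat West cross → the north bank.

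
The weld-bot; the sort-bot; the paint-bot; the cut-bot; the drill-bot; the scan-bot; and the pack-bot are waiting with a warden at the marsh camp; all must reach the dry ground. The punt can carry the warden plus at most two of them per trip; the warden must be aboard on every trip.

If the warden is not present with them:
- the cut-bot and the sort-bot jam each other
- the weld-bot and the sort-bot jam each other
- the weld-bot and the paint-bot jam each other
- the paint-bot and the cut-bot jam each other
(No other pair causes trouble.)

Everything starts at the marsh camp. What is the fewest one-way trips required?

7

Counting alone: the warden can take at most 2 across per trip to the dry ground, so moving all 7 needs at least 4 loaded trips out, with a return between consecutive ones — at least 7 crossings.
The plan below uses exactly 7 crossings, so it is optimal:
1. Warden goes to the dry ground with the cut-bot and the weld-bot.
2. Warden goes back to the marsh camp alone.
3. Warden goes to the dry ground with the drill-bot.
4. Warden goes back to the marsh camp alone.
5. Warden goes to the dry ground with the pack-bot and the scan-bot.
6. Warden goes back to the marsh camp alone.
7. Warden goes to the dry ground with the paint-bot and the sort-bot.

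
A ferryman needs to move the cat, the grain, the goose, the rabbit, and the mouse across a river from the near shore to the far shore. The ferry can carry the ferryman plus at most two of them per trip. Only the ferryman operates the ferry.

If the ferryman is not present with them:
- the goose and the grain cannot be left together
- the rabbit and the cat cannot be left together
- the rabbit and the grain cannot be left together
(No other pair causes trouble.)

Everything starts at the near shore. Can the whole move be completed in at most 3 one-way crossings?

No

Counting alone: the ferryman can take at most 2 across per trip to the far shore, so moving all 5 needs at least 3 loaded trips out, with a return between consecutive ones — at least 5 crossings.
Since 3 < 5, 3 crossings cannot be enough. (The shortest complete plan in fact takes 5:)
1. Ferryman goes to the far shore with the cat and the grain.  [the near shore: the goose, the mouse, the rabbit | the far shore: the cat, the grain]
2. Ferryman goes back to the near shore alone.  [the near shore: the goose, the mouse, the rabbit | the far shore: the cat, the grain]
3. Ferryman goes to the far shore with the mouse.  [the near shore: the goose, the rabbit | the far shore: the cat, the grain, the mouse]
4. Ferryman goes back to the near shore alone.  [the near shore: the goose, the rabbit | the far shore: the cat, the grain, the mouse]
5. Ferryman goes to the far shore with the goose and the rabbit.  [the near shore: — | the far shore: the cat, the goose, the grain, the mouse, the rabbit]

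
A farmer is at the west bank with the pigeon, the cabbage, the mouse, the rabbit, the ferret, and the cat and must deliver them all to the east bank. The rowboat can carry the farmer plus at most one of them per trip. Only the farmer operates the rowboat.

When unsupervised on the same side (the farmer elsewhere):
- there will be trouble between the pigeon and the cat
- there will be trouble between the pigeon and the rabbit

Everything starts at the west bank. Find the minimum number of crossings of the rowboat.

13

Counting alone: the farmer can take at most 1 across per trip to the east bank, so moving all 6 needs at least 6 loaded trips out, with a return between consecutive ones — at least 11 crossings.
The safety rule pushes this higher. Following every safe sequence of crossings, the most of the 6 that can be at the east bank as the rowboat arrives there on crossing 11 is 5 — never all 6.
So no plan with fewer than 13 crossings exists, and this one achieves 13:
1. Farmer goes to the east bank with the pigeon.  [the west bank: the cabbage, the cat, the ferret, the mouse, the rabbit | the east bank: the pigeon]
2. Farmer goes back to the west bank alone.  [the west bank: the cabbage, the cat, the ferret, the mouse, the rabbit | the east bank: the pigeon]
3. Farmer goes to the east bank with the cabbage.  [the west bank: the cat, the ferret, the mouse, the rabbit | the east bank: the cabbage, the pigeon]
4. Farmer goes back to the west bank alone.  [the west bank: the cat, the ferret, the mouse, the rabbit | the east bank: the cabbage, the pigeon]
5. Farmer goes to the east bank with the mouse.  [the west bank: the cat, the ferret, the rabbit | the east bank: the cabbage, the mouse, the pigeon]
6. Farmer goes back to the west bank alone.  [the west bank: the cat, the ferret, the rabbit | the east bank: the cabbage, the mouse, the pigeon]
7. Farmer goes to the east bank with the rabbit.  [the west bank: the cat, the ferret | the east bank: the cabbage, the mouse, the pigeon, the rabbit]
8. Farmer goes back to the west bank with the pigeon.  [the west bank: the cat, the ferret, the pigeon | the east bank: the cabbage, the mouse, the rabbit]
9. Farmer goes to the east bank with the cat.  [the west bank: the ferret, the pigeon | the east bank: the cabbage, the cat, the mouse, the rabbit]
10. Farmer goes back to the west bank alone.  [the west bank: the ferret, the pigeon | the east bank: the cabbage, the cat, the mouse, the rabbit]
11. Farmer goes to the east bank with the ferret.  [the west bank: the pigeon | the east bank: the cabbage, the cat, the ferret, the mouse, the rabbit]
12. Farmer goes back to the west bank alone.  [the west bank: the pigeon | the east bank: the cabbage, the cat, the ferret, the mouse, the rabbit]
13. Farmer goes to the east bank with the pigeon.  [the west bank: — | the east bank: the cabbage, the cat, the ferret, the mouse, the pigeon, the rabbit]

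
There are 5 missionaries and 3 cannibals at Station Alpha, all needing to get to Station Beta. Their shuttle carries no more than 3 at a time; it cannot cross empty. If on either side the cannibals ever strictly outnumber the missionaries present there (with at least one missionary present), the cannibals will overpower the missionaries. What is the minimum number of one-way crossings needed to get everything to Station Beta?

7

Counting alone: each trip to Station Beta takes at most 3 across and each return brings at least 1 back, so after t trips out (and t−1 returns) at most 3t − (t−1) of the 8 are across; that first reaches 8 at t = 4, so at least 7 crossings are needed.
The plan below uses exactly 7 crossings, so it is optimal:
1. 2 cannibals → Station Beta.  (Station Alpha: 5M 1C; Station Beta: 0M 2C)
2. 1 cannibal ← Station Alpha.  (Station Alpha: 5M 2C; Station Beta: 0M 1C)
3. 2 missionaries and 1 cannibal → Station Beta.  (Station Alpha: 3M 1C; Station Beta: 2M 2C)
4. 1 cannibal ← Station Alpha.  (Station Alpha: 3M 2C; Station Beta: 2M 1C)
5. 1 missionary and 2 cannibals → Station Beta.  (Station Alpha: 2M 0C; Station Beta: 3M 3C)
6. 1 cannibal ← Station Alpha.  (Station Alpha: 2M 1C; Station Beta: 3M 2C)
7. 2 missionaries and 1 cannibal → Station Beta.  (Station Alpha: 0M 0C; Station Beta: 5M 3C)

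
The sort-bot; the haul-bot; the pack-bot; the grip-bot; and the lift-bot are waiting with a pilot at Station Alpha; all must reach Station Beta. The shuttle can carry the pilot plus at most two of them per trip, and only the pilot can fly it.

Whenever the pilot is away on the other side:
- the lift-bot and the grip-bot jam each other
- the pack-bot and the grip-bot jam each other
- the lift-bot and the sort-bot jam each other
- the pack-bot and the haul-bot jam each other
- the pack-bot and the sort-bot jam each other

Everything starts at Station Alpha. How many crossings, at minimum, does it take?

7

Counting alone: the pilot can take at most 2 across per trip to Station Beta, so moving all 5 needs at least 3 loaded trips out, with a return between consecutive ones — at least 5 crossings.
The safety rule pushes this higher. Following every safe sequence of crossings, the most of the 5 that can be at Station Beta as the shuttle arrives there on crossing 5 is 4 — never all 5.
So no plan with fewer than 7 crossings exists, and this one achieves 7:
1. Pilot goes to Station Beta with the lift-bot and the pack-bot.  [Station Alpha: the grip-bot, the haul-bot, the sort-bot | Station Beta: the lift-bot, the pack-bot]
2. Pilot goes back to Station Alpha alone.  [Station Alpha: the grip-bot, the haul-bot, the sort-bot | Station Beta: the lift-bot, the pack-bot]
3. Pilot goes to Station Beta with the sort-bot.  [Station Alpha: the grip-bot, the haul-bot | Station Beta: the lift-bot, the pack-bot, the sort-bot]
4. Pilot goes back to Station Alpha with the lift-bot and the pack-bot.  [Station Alpha: the grip-bot, the haul-bot, the lift-bot, the pack-bot | Station Beta: the sort-bot]
5. Pilot goes to Station Beta with the grip-bot and the haul-bot.  [Station Alpha: the lift-bot, the pack-bot | Station Beta: the grip-bot, the haul-bot, the sort-bot]
6. Pilot goes back to Station Alpha alone.  [Station Alpha: the lift-bot, the pack-bot | Station Beta: the grip-bot, the haul-bot, the sort-bot]
7. Pilot goes to Station Beta with the lift-bot and the pack-bot.  [Station Alpha: — | Station Beta: the grip-bot, the haul-bot, the lift-bot, the pack-bot, the sort-bot]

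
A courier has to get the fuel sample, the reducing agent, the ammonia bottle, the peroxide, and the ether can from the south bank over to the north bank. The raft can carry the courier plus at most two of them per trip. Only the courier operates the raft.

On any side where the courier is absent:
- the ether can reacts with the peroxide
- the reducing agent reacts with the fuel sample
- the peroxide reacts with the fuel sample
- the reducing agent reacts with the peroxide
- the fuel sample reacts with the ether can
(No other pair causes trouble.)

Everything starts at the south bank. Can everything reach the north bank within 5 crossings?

No

Counting alone: the courier can take at most 2 across per trip to the north bank, so moving all 5 needs at least 3 loaded trips out, with a return between consecutive ones — at least 5 crossings.
The safety rule pushes this higher. Following every safe sequence of crossings, the most of the 5 that can be at the north bank as the raft arrives there on crossing 5 is 4 — never all 5.
So the move cannot be finished within 5 crossings. (The shortest complete plan takes 7:)
1. Courier goes to the north bank with the fuel sample and the peroxide.  [the south bank: the ammonia bottle, the ether can, the reducing agent | the north bank: the fuel sample, the peroxide]
2. Courier goes back to the south bank with the fuel sample.  [the south bank: the ammonia bottle, the ether can, the fuel sample, the reducing agent | the north bank: the peroxide]
3. Courier goes to the north bank with the ammonia bottle and the fuel sample.  [the south bank: the ether can, the reducing agent | the north bank: the ammonia bottle, the fuel sample, the peroxide]
4. Courier goes back to the south bank with the fuel sample.  [the south bank: the ether can, the fuel sample, the reducing agent | the north bank: the ammonia bottle, the peroxide]
5. Courier goes to the north bank with the ether can and the reducing agent.  [the south bank: the fuel sample | the north bank: the ammonia bottle, the ether can, the peroxide, the reducing agent]
6. Courier goes back to the south bank with the peroxide.  [the south bank: the fuel sample, the peroxide | the north bank: the ammonia bottle, the ether can, the reducing agent]
7. Courier goes to the north bank with the fuel sample and the peroxide.  [the south bank: — | the north bank: the ammonia bottle, the ether can, the fuel sample, the peroxide, the reducing agent]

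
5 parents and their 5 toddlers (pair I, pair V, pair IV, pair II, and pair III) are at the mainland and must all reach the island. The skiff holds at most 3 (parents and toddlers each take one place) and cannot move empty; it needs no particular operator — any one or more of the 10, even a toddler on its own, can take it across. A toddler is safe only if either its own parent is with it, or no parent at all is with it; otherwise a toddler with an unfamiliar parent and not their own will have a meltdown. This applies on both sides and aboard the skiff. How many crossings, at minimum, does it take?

Counting alone: each trip to the island takes at most 3 across and each return brings at least 1 back, so after t trips out (and t−1 returns) at most 3t − (t−1) of the 10 are across; that first reaches 10 at t = 5, so at least 9 crossings are needed.
The safety rule pushes this higher. Following every safe sequence of crossings, the most of the 10 that can be at the island as the skiff arrives there on crossing 9 is 9 — never all 10.
So no plan with fewer than 11 crossings exists, and this one achieves 11:
1. parent I and toddler I cross → the island.
2. parent I crosses ← the mainland.
3. toddler II, toddler IV, and toddler V cross → the island.
4. toddler I crosses ← the mainland.
5. parent II, parent IV, and parent V cross → the island.
6. parent V and toddler V cross ← the mainland.
7. parent I, parent III, and parent V cross → the island.
8. toddler IV crosses ← the mainland.
9. toddler I and toddler V cross → the island.
10. toddler I crosses ← the mainland.
11. toddler I, toddler III, and toddler IV cross → the island.

11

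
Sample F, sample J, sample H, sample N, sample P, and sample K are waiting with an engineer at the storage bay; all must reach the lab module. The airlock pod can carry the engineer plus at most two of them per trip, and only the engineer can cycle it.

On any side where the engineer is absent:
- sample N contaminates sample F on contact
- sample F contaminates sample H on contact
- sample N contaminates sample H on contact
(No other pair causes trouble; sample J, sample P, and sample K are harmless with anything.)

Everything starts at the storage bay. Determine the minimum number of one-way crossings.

9

Counting alone: the engineer can take at most 2 across per trip to the lab module, so moving all 6 needs at least 3 loaded trips out, with a return between consecutive ones — at least 5 crossings.
The safety rule pushes this higher. Following every safe sequence of crossings, the most of the 6 that can be at the lab module as the airlock pod arrives there on crossings 5, 7 is 4, 5 respectively — never all 6.
So no plan with fewer than 9 crossings exists, and this one achieves 9:
1. Engineer goes to the lab module with sample F and sample H.  [the storage bay: sample J, sample K, sample N, sample P | the lab module: sample F, sample H]
2. Engineer goes back to the storage bay with sample F.  [the storage bay: sample F, sample J, sample K, sample N, sample P | the lab module: sample H]
3. Engineer goes to the lab module with sample F and sample J.  [the storage bay: sample K, sample N, sample P | the lab module: sample F, sample H, sample J]
4. Engineer goes back to the storage bay with sample F.  [the storage bay: sample F, sample K, sample N, sample P | the lab module: sample H, sample J]
5. Engineer goes to the lab module with sample F and sample P.  [the storage bay: sample K, sample N | the lab module: sample F, sample H, sample J, sample P]
6. Engineer goes back to the storage bay with sample F.  [the storage bay: sample F, sample K, sample N | the lab module: sample H, sample J, sample P]
7. Engineer goes to the lab module with sample F and sample K.  [the storage bay: sample N | the lab module: sample F, sample H, sample J, sample K, sample P]
8. Engineer goes back to the storage bay with sample F.  [the storage bay: sample F, sample N | the lab module: sample H, sample J, sample K, sample P]
9. Engineer goes to the lab module with sample F and sample N.  [the storage bay: — | the lab module: sample F, sample H, sample J, sample K, sample N, sample P]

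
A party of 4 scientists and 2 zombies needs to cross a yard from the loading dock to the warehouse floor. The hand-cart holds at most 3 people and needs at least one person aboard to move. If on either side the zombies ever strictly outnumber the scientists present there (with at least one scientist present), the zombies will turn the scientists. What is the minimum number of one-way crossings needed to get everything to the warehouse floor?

5

Counting alone: each trip to the warehouse floor takes at most 3 across and each return brings at least 1 back, so after t trips out (and t−1 returns) at most 3t − (t−1) of the 6 are across; that first reaches 6 at t = 3, so at least 5 crossings are needed.
The plan below uses exactly 5 crossings, so it is optimal:
1. 2 zombies → the warehouse floor.  (the loading dock: 4S 0Z; the warehouse floor: 0S 2Z)
2. 1 zombie ← the loading dock.  (the loading dock: 4S 1Z; the warehouse floor: 0S 1Z)
3. 2 scientists and 1 zombie → the warehouse floor.  (the loading dock: 2S 0Z; the warehouse floor: 2S 2Z)
4. 1 zombie ← the loading dock.  (the loading dock: 2S 1Z; the warehouse floor: 2S 1Z)
5. 2 scientists and 1 zombie → the warehouse floor.  (the loading dock: 0S 0Z; the warehouse floor: 4S 2Z)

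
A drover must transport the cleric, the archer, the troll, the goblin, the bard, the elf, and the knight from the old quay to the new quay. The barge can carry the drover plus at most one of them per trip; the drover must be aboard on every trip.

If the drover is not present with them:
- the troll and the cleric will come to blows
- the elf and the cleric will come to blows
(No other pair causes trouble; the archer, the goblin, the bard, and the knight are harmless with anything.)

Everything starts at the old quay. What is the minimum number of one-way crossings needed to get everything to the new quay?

Counting alone: the drover can take at most 1 across per trip to the new quay, so moving all 7 needs at least 7 loaded trips out, with a return between consecutive ones — at least 13 crossings.
The safety rule pushes this higher. Following every safe sequence of crossings, the most of the 7 that can be at the new quay as the barge arrives there on crossing 13 is 6 — never all 7.
So no plan with fewer than 15 crossings exists, and this one achieves 15:
1. Drover goes to the new quay with the cleric.  [the old quay: the archer, the bard, the elf, the goblin, the knight, the troll | the new quay: the cleric]
2. Drover goes back to the old quay alone.  [the old quay: the archer, the bard, the elf, the goblin, the knight, the troll | the new quay: the cleric]
3. Drover goes to the new quay with the archer.  [the old quay: the bard, the elf, the goblin, the knight, the troll | the new quay: the archer, the cleric]
4. Drover goes back to the old quay alone.  [the old quay: the bard, the elf, the goblin, the knight, the troll | the new quay: the archer, the cleric]
5. Drover goes to the new quay with the troll.  [the old quay: the bard, the elf, the goblin, the knight | the new quay: the archer, the cleric, the troll]
6. Drover goes back to the old quay with the cleric.  [the old quay: the bard, the cleric, the elf, the goblin, the knight | the new quay: the archer, the troll]
7. Drover goes to the new quay with the elf.  [the old quay: the bard, the cleric, the goblin, the knight | the new quay: the archer, the elf, the troll]
8. Drover goes back to the old quay alone.  [the old quay: the bard, the cleric, the goblin, the knight | the new quay: the archer, the elf, the troll]
9. Drover goes to the new quay with the goblin.  [the old quay: the bard, the cleric, the knight | the new quay: the archer, the elf, the goblin, the troll]
10. Drover goes back to the old quay alone.  [the old quay: the bard, the cleric, the knight | the new quay: the archer, the elf, the goblin, the troll]
11. Drover goes to the new quay with the bard.  [the old quay: the cleric, the knight | the new quay: the archer, the bard, the elf, the goblin, the troll]
12. Drover goes back to the old quay alone.  [the old quay: the cleric, the knight | the new quay: the archer, the bard, the elf, the goblin, the troll]
13. Drover goes to the new quay with the knight.  [the old quay: the cleric | the new quay: the archer, the bard, the elf, the goblin, the knight, the troll]
14. Drover goes back to the old quay alone.  [the old quay: the cleric | the new quay: the archer, the bard, the elf, the goblin, the knight, the troll]
15. Drover goes to the new quay with the cleric.  [the old quay: — | the new quay: the archer, the bard, the cleric, the elf, the goblin, the knight, the troll]

15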